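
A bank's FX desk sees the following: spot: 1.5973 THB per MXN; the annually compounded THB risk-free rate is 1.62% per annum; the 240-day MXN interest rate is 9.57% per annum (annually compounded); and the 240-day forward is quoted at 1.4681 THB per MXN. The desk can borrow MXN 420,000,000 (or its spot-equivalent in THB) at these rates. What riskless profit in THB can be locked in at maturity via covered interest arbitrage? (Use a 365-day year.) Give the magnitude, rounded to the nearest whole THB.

T = 240/365 years.
Invest the MXN and cover forward: 420,000,000 × 1.06193669212 × 1.4681 = THB 654,792,288.23.
Convert at spot and invest in THB: 420,000,000 × 1.5973 × 1.01062271848 = THB 677,992,420.66.
The quoted forward undervalues MXN, so borrow MXN, convert to THB at spot, deposit the THB at 1.62%, and buy MXN forward at 1.4681 to cover the loan.
Profit = 677,992,420.66 − 654,792,288.23 = THB 23,200,132.

THB 23,200,132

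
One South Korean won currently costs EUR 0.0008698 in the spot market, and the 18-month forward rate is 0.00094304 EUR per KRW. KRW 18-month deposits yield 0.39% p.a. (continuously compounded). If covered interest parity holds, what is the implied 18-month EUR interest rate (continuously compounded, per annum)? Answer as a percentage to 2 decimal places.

T = 18/12 years.
By CIP, F/S equals the EUR-to-KRW growth ratio: 0.00094304/0.0008698 = 1.0842033.
KRW growth factor: e^(0.0039×18/12) = 1.0058671.
That pins the EUR growth at 1.0905644.
r = ln(1.0905644)/(18/12) = 0.057797 → 5.78%.

5.78%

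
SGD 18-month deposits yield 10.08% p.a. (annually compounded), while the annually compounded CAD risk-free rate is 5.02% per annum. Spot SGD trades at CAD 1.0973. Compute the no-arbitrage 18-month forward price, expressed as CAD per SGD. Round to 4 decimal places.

1.0225

T = 18/12 years.
CAD growth factor: (1 + 0.0502)^(18/12) = 1.0762373.
Growth of 1 SGD over T: (1 + 0.1008)^(18/12) = 1.1549485.
So F = 1.0973 × 1.0762373 / 1.1549485 = 1.022518 (CAD/SGD).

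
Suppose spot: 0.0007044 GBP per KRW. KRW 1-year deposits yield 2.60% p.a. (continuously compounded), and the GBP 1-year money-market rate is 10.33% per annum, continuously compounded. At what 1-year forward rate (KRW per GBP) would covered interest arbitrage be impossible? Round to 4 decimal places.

1314.0433

T = 1 year.
GBP growth factor: e^(0.1033×1) = 1.1088240064.
KRW growth factor: e^(0.0260×1) = 1.0263409485.
CIP: F = S · (grow GBP)/(grow KRW) = 0.0007044 × 1.1088240064/1.0263409485 = 0.0007610099073 GBP per KRW.
Invert for KRW per GBP: 1 / 0.0007610099073 = 1314.0433.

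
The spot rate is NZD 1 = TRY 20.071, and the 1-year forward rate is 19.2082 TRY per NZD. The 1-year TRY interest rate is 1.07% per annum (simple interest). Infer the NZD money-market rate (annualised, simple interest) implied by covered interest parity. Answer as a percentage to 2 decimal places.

5.61%

T = 1 year.
CIP gives F = S · g_TRY/g_NZD, so g_TRY/g_NZD = 19.2082/20.071 = 0.9570126.
TRY growth factor: 1 + 0.0107×1 = 1.010700.
Hence g_NZD = 1.0560989.
(1.0560989 − 1)/T = 0.056099, i.e. 5.61%.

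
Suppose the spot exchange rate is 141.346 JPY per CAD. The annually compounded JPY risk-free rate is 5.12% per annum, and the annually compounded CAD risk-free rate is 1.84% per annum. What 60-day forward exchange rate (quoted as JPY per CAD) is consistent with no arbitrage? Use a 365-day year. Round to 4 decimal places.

T = 60/365 years.
JPY accumulates by (1 + 0.0512)^(60/365) = 1.008241839.
Growth of 1 CAD over T: (1 + 0.0184)^(60/365) = 1.003001663.
Forward (JPY per CAD) = 141.346 × 1.008241839 / 1.003001663 = 142.084461.

142.0845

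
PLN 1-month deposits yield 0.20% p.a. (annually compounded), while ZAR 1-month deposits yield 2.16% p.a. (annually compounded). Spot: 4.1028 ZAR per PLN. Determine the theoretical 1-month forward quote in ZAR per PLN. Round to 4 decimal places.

4.1094

T = 1/12 years.
ZAR growth factor: (1 + 0.0216)^(1/12) = 1.0017824.
Growth of 1 PLN over T: (1 + 0.0020)^(1/12) = 1.0001665.
Forward (ZAR per PLN) = 4.1028 × 1.0017824 / 1.0001665 = 4.109429.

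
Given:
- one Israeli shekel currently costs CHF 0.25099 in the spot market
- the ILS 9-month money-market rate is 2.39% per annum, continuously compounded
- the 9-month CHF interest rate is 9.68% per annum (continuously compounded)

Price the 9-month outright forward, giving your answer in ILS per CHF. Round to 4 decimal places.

3.7722

T = 9/12 years.
Growth of 1 CHF over T: e^(0.0968×9/12) = 1.0753003.
Growth of 1 ILS over T: e^(0.0239×9/12) = 1.0180866.
Forward (CHF per ILS) = 0.25099 × 1.0753003 / 1.0180866 = 0.2650950.
Invert for ILS per CHF: 1 / 0.2650950 = 3.7722.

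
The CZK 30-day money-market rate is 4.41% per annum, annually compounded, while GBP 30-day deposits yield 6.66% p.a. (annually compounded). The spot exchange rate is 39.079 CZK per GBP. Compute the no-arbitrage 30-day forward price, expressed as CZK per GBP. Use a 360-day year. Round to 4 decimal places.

39.0096

T = 30/360 years.
Growth of 1 CZK over T: (1 + 0.0441)^(30/360) = 1.00360275.
GBP growth factor: (1 + 0.0666)^(30/360) = 1.00538746.
So F = 39.079 × 1.00360275 / 1.00538746 = 39.009629 (CZK/GBP).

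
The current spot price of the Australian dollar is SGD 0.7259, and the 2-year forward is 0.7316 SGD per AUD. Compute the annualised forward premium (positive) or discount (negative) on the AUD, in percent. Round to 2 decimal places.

T = 2 years.
Period premium: (0.7316 − 0.7259)/0.7259 = 0.0078523.
Per annum: 0.0078523 / 2 = 0.003926 = 0.39%.

+0.39%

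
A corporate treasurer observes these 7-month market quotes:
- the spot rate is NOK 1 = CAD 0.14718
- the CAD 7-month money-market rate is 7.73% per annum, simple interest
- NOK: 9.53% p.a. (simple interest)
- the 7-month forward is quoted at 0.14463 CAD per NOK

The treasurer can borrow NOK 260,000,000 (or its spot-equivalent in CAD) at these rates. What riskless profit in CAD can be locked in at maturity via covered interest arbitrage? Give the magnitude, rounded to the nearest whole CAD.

T = 7/12 years.
Invest the NOK and cover forward: 260,000,000 × 1.0555916667 × 0.14463 = CAD 39,694,257.92.
Convert at spot and invest in CAD: 260,000,000 × 0.14718 × 1.0450916667 = CAD 39,992,313.79.
The quoted forward undervalues NOK, so borrow NOK, convert to CAD at spot, deposit the CAD at 7.73%, and buy NOK forward at 0.14463 to cover the loan.
The gap between the two covered legs is CAD 298,056.

CAD 298,056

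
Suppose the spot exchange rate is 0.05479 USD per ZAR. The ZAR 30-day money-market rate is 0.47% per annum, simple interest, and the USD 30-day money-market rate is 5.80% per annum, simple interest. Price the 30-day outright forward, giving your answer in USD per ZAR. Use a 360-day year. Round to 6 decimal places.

0.055033

T = 30/360 years.
Growth of 1 USD over T: 1 + 0.0580×30/360 = 1.0048333.
ZAR growth factor: 1 + 0.0047×30/360 = 1.0003917.
Forward (USD per ZAR) = 0.05479 × 1.0048333 / 1.0003917 = 0.05503326.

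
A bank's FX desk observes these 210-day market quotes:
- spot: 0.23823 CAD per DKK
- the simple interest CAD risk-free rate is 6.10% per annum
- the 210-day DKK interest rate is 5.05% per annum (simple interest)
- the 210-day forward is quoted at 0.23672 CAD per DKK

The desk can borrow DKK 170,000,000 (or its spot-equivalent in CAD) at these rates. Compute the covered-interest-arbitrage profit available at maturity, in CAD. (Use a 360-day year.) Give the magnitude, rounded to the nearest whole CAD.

T = 210/360 years.
Keep in DKK, deliver into the forward: 170,000,000·1.0294583333·0.23672 = CAD 41,427,874.03.
Swap to CAD now, deposit: 170,000,000·0.23823·1.0355833333 = CAD 41,940,192.97.
The quoted forward undervalues DKK, so borrow DKK, convert to CAD at spot, deposit the CAD at 6.10%, and buy DKK forward at 0.23672 to cover the loan.
Arbitrage profit = |41,427,874.03 − 41,940,192.97| = CAD 512,319.

CAD 512,319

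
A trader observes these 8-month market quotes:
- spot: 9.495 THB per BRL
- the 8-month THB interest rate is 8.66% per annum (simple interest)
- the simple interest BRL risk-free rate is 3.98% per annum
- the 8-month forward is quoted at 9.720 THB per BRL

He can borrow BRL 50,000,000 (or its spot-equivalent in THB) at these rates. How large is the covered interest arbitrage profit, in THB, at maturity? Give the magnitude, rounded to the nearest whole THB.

THB 3,263,700

T = 8/12 years.
Route A — deposit BRL, sell forward: 50,000,000 × 1.02653333333 × 9.720 = THB 498,895,200.00.
Route B — convert at spot, deposit THB: 50,000,000 × 9.495 × 1.05773333333 = THB 502,158,900.00.
The quoted forward undervalues BRL, so borrow BRL, convert to THB at spot, deposit the THB at 8.66%, and buy BRL forward at 9.720 to cover the loan.
The gap between the two covered legs is THB 3,263,700.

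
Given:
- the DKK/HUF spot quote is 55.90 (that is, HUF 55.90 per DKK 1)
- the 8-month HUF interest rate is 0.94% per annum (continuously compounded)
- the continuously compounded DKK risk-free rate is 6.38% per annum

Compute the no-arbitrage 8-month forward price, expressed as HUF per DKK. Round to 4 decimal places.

53.9090

T = 8/12 years.
HUF growth factor: e^(0.0094×8/12) = 1.00628634.
Growth of 1 DKK over T: e^(0.0638×8/12) = 1.04345084.
So F = 55.9 × 1.00628634 / 1.04345084 = 53.909014 (HUF/DKK).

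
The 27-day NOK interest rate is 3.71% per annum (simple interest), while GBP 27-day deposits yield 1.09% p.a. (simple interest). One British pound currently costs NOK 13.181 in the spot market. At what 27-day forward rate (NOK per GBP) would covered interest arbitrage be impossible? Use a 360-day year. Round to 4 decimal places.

13.2069

T = 27/360 years.
NOK accumulates by 1 + 0.0371×27/360 = 1.0027825.
Growth of 1 GBP over T: 1 + 0.0109×27/360 = 1.0008175.
Forward (NOK per GBP) = 13.181 × 1.0027825 / 1.0008175 = 13.206880.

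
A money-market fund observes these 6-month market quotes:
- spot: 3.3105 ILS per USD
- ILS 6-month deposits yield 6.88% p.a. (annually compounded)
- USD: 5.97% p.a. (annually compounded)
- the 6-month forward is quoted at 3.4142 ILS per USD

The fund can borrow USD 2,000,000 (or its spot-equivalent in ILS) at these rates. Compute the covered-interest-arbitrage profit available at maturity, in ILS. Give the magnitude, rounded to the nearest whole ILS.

ILS 184,299

T = 6/12 years.
Invest the USD and cover forward: 2,000,000 × 1.029417311 × 3.4142 = ILS 7,029,273.17.
Convert at spot and invest in ILS: 2,000,000 × 3.3105 × 1.033827839 = ILS 6,844,974.12.
The quoted forward overvalues USD, so borrow ILS, buy USD at spot, deposit the USD at 5.97%, and sell the proceeds forward at 3.4142.
Profit = 7,029,273.17 − 6,844,974.12 = ILS 184,299.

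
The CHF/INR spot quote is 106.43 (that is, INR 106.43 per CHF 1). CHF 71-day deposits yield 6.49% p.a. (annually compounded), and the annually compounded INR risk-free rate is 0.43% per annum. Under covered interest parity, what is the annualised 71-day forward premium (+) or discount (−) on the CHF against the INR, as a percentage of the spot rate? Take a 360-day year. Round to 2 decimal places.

-5.83%

T = 71/360 years.
F = S · g_INR/g_CHF = 106.43 × 1.0008466/1.0124787 = 105.20725.
Annualised premium = (F − S)/S × (1/T) = (105.20725 − 106.43)/106.43 ÷ (71/360) = -5.83%.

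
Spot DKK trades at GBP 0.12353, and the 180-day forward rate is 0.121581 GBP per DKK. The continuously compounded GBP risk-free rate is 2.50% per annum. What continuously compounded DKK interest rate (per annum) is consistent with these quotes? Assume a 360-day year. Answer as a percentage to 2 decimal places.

5.68%

T = 180/360 years.
F/S = 0.121581/0.12353 = 0.9842225 = (growth of GBP) / (growth of DKK).
The GBP side grows by e^(0.0250×180/360) = 1.0125785.
That pins the DKK growth at 1.0288106.
r = ln(1.0288106)/(180/360) = 0.056807 → 5.68%.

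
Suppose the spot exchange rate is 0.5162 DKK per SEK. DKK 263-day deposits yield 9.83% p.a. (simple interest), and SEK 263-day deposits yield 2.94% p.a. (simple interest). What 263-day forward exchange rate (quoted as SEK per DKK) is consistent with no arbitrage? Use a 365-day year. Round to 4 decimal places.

T = 263/365 years.
DKK accumulates by 1 + 0.0983×263/365 = 1.0708299.
SEK accumulates by 1 + 0.0294×263/365 = 1.0211841.
Forward (DKK per SEK) = 0.5162 × 1.0708299 / 1.0211841 = 0.5412955.
Quoted the other way: 1/0.5412955 = 1.8474 SEK per DKK.

1.8474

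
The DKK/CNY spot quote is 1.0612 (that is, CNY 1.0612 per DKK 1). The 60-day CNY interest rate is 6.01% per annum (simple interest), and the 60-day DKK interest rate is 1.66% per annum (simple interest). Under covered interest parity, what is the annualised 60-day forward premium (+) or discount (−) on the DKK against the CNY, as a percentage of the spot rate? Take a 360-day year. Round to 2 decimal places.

+4.34%

T = 60/360 years.
F = S · g_CNY/g_DKK = 1.0612 × 1.0100167/1.0027667 = 1.0688725.
Annualised premium = (F − S)/S × (1/T) = (1.0688725 − 1.0612)/1.0612 ÷ (60/360) = 4.34%.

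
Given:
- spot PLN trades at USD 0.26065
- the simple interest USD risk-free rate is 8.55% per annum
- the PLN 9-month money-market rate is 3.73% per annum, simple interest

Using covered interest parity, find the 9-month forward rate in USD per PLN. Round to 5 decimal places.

0.26982

T = 9/12 years.
Growth of 1 USD over T: 1 + 0.0855×9/12 = 1.064125.
PLN growth factor: 1 + 0.0373×9/12 = 1.027975.
Forward (USD per PLN) = 0.26065 × 1.064125 / 1.027975 = 0.2698161.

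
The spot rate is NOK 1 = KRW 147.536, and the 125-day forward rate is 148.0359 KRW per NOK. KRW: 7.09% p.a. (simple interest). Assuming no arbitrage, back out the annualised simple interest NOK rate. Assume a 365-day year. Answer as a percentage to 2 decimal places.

T = 125/365 years.
F/S = 148.0359/147.536 = 1.0033883 = (growth of KRW) / (growth of NOK).
The KRW side grows by 1 + 0.0709×125/365 = 1.0242808.
That pins the NOK growth at 1.0208219.
r = (1.0208219 − 1)/(125/365) = 0.060800 → 6.08%.

6.08%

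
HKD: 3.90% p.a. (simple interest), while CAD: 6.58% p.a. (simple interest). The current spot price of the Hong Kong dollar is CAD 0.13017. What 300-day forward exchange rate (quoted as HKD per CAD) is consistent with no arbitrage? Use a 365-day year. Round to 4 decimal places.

7.5217

T = 300/365 years.
CAD accumulates by 1 + 0.0658×300/365 = 1.0540822.
HKD accumulates by 1 + 0.0390×300/365 = 1.0320548.
Forward (CAD per HKD) = 0.13017 × 1.0540822 / 1.0320548 = 0.1329483.
Quoted the other way: 1/0.1329483 = 7.5217 HKD per CAD.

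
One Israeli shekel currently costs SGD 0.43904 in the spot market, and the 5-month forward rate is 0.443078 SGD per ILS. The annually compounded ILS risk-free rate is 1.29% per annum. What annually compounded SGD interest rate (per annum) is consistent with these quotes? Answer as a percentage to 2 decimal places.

3.54%

T = 5/12 years.
By CIP, F/S equals the SGD-to-ILS growth ratio: 0.443078/0.43904 = 1.0091973.
The ILS side grows by (1 + 0.0129)^(5/12) = 1.0053549.
So the SGD growth factor = 1.0146015.
Annualise: 1.0146015^(12/5) − 1 = 0.035402 = 3.54%.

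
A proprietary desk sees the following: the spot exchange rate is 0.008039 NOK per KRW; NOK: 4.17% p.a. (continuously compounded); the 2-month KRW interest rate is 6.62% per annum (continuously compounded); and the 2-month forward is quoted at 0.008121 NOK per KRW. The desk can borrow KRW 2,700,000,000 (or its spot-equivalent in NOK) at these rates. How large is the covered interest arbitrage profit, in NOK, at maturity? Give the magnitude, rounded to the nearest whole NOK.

T = 2/12 years.
Invest the KRW and cover forward: 2,700,000,000 × 1.011094425 × 0.008121 = NOK 22,169,964.13.
Convert at spot and invest in NOK: 2,700,000,000 × 0.008039 × 1.0069742073 = NOK 21,856,677.26.
The quoted forward overvalues KRW, so borrow NOK, buy KRW at spot, deposit the KRW at 6.62%, and sell the proceeds forward at 0.008121.
Arbitrage profit = |22,169,964.13 − 21,856,677.26| = NOK 313,287.

NOK 313,287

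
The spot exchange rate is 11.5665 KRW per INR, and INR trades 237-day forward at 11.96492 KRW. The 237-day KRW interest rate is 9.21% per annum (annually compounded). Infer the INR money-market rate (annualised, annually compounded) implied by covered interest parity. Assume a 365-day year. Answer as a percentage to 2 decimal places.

3.66%

T = 237/365 years.
By CIP, F/S equals the KRW-to-INR growth ratio: 11.96492/11.5665 = 1.0344460.
KRW growth factor: (1 + 0.0921)^(237/365) = 1.0588742.
That pins the INR growth at 1.0236148.
r = 1.0236148^(365/237) − 1 = 0.036600 → 3.66%.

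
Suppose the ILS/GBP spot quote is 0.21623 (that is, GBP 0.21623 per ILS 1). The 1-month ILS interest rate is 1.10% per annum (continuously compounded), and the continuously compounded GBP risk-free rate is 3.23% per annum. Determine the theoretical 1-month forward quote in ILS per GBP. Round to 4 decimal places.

4.6165

T = 1/12 years.
GBP growth factor: e^(0.0323×1/12) = 1.0026953.
ILS growth factor: e^(0.0110×1/12) = 1.0009171.
Forward (GBP per ILS) = 0.21623 × 1.0026953 / 1.0009171 = 0.2166141.
Invert for ILS per GBP: 1 / 0.2166141 = 4.6165.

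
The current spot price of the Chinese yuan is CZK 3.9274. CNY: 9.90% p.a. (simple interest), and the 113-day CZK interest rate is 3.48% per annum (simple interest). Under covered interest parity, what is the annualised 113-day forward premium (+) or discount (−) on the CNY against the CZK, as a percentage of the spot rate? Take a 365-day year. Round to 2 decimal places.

-6.23%

T = 113/365 years.
CIP forward (CZK per CNY) = 3.9274 × 1.0107737/1.0306493 = 3.8516619.
Annualised premium = (F − S)/S × (1/T) = (3.8516619 − 3.9274)/3.9274 ÷ (113/365) = -6.23%.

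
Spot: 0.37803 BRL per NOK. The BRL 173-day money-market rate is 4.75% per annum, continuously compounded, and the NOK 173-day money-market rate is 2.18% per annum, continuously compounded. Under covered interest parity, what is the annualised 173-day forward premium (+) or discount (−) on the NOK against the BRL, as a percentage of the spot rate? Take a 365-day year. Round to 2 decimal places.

+2.59%

T = 173/365 years.
F = S · g_BRL/g_NOK = 0.37803 × 1.022769/1.0103862 = 0.38266295.
(F − S)/S ÷ T = (0.38266295 − 0.37803)/0.37803/(173/365) = 0.025857 → 2.59%.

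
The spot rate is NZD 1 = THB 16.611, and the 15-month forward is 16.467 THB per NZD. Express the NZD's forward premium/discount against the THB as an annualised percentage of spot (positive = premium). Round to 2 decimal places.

T = 15/12 years.
NZD trades forward at -0.86690% vs spot over the period.
Per annum: -0.0086690 / (15/12) = -0.006935 = -0.69%.

-0.69%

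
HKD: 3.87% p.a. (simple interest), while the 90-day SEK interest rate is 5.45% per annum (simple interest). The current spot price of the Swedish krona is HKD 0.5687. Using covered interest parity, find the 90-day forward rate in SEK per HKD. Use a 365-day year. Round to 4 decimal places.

1.7652

T = 90/365 years.
HKD accumulates by 1 + 0.0387×90/365 = 1.0095425.
Growth of 1 SEK over T: 1 + 0.0545×90/365 = 1.0134384.
So F = 0.5687 × 1.0095425 / 1.0134384 = 0.5665138 (HKD/SEK).
Invert for SEK per HKD: 1 / 0.5665138 = 1.7652.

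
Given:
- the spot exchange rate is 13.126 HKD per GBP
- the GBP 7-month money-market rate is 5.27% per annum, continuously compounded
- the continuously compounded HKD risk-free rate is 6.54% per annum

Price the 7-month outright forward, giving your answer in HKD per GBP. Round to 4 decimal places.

13.2236

T = 7/12 years.
HKD accumulates by e^(0.0654×7/12) = 1.03888705.
Growth of 1 GBP over T: e^(0.0527×7/12) = 1.03121907.
Forward (HKD per GBP) = 13.126 × 1.03888705 / 1.03121907 = 13.223603.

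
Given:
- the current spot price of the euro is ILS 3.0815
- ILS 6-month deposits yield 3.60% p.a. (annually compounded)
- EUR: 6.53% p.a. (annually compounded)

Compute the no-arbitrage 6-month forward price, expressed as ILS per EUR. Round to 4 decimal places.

T = 6/12 years.
ILS growth factor: (1 + 0.0360)^(6/12) = 1.0178409.
EUR accumulates by (1 + 0.0653)^(6/12) = 1.0321337.
Forward (ILS per EUR) = 3.0815 × 1.0178409 / 1.0321337 = 3.038828.

3.0388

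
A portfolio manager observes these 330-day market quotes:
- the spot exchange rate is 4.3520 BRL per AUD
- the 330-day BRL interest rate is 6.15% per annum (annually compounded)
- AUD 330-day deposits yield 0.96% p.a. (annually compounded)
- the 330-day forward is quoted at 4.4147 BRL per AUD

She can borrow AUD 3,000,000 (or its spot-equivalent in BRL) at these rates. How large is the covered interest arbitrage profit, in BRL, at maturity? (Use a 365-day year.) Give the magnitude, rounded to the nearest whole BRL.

BRL 420,857

T = 330/365 years.
Invest the AUD and cover forward: 3,000,000 × 1.0086754711 × 4.4147 = BRL 13,358,998.81.
Convert at spot and invest in BRL: 3,000,000 × 4.3520 × 1.0554423568 = BRL 13,779,855.41.
The quoted forward undervalues AUD, so borrow AUD, convert to BRL at spot, deposit the BRL at 6.15%, and buy AUD forward at 4.4147 to cover the loan.
The gap between the two covered legs is BRL 420,857.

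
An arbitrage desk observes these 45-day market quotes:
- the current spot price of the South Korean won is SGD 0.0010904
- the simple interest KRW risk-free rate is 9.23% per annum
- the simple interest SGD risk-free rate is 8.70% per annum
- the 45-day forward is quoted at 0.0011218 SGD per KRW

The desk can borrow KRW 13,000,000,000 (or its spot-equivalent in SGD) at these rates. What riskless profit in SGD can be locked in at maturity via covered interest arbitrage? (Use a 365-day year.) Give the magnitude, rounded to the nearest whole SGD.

SGD 422,108

T = 45/365 years.
Keep in KRW, deliver into the forward: 13,000,000,000·1.0113794521·0.0011218 = SGD 14,749,351.10.
Swap to SGD now, deposit: 13,000,000,000·0.0010904·1.0107260274 = SGD 14,327,243.58.
The quoted forward overvalues KRW, so borrow SGD, buy KRW at spot, deposit the KRW at 9.23%, and sell the proceeds forward at 0.0011218.
Profit = 14,749,351.10 − 14,327,243.58 = SGD 422,108.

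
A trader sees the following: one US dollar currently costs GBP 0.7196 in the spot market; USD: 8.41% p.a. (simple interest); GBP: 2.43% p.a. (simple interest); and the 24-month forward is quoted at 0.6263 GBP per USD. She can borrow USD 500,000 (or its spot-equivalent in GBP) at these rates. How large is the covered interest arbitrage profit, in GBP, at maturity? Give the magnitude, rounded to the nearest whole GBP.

T = 2 years.
Invest the USD and cover forward: 500,000 × 1.168200 × 0.6263 = GBP 365,821.83.
Convert at spot and invest in GBP: 500,000 × 0.7196 × 1.048600 = GBP 377,286.28.
The quoted forward undervalues USD, so borrow USD, convert to GBP at spot, deposit the GBP at 2.43%, and buy USD forward at 0.6263 to cover the loan.
Profit = 377,286.28 − 365,821.83 = GBP 11,464.

GBP 11,464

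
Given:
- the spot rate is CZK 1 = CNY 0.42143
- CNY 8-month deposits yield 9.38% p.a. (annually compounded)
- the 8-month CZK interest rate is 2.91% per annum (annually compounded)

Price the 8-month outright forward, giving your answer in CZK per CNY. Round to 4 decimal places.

T = 8/12 years.
CNY growth factor: (1 + 0.0938)^(8/12) = 1.0615944.
CZK accumulates by (1 + 0.0291)^(8/12) = 1.0193071.
CIP: F = S · (grow CNY)/(grow CZK) = 0.42143 × 1.0615944/1.0193071 = 0.4389136 CNY per CZK.
Quoted the other way: 1/0.4389136 = 2.2784 CZK per CNY.

2.2784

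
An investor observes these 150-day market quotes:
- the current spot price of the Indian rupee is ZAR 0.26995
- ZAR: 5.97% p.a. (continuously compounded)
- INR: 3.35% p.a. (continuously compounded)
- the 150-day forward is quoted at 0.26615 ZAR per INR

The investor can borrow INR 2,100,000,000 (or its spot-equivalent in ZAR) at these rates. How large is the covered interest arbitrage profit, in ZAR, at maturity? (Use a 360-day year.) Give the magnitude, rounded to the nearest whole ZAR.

ZAR 14,402,140

T = 150/360 years.
Keep in INR, deliver into the forward: 2,100,000,000·1.01405620572·0.26615 = ZAR 566,771,224.22.
Swap to ZAR now, deposit: 2,100,000,000·0.26995·1.02518696414 = ZAR 581,173,364.04.
The quoted forward undervalues INR, so borrow INR, convert to ZAR at spot, deposit the ZAR at 5.97%, and buy INR forward at 0.26615 to cover the loan.
Arbitrage profit = |566,771,224.22 − 581,173,364.04| = ZAR 14,402,140.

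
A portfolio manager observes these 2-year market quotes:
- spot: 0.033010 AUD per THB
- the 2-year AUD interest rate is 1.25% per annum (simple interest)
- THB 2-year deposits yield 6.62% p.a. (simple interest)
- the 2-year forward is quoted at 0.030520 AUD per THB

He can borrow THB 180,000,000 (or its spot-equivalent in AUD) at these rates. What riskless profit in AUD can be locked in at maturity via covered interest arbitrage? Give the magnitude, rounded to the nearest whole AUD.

AUD 130,608

T = 2 years.
Invest the THB and cover forward: 180,000,000 × 1.132400 × 0.030520 = AUD 6,220,952.64.
Convert at spot and invest in AUD: 180,000,000 × 0.033010 × 1.025000 = AUD 6,090,345.00.
The quoted forward overvalues THB, so borrow AUD, buy THB at spot, deposit the THB at 6.62%, and sell the proceeds forward at 0.030520.
The gap between the two covered legs is AUD 130,608.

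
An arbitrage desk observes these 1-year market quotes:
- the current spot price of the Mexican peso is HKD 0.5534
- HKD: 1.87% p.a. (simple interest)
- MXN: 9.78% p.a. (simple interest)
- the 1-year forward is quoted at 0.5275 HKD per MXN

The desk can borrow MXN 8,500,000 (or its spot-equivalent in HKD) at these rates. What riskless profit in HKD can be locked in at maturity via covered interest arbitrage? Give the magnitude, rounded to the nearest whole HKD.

T = 1 year.
Invest the MXN and cover forward: 8,500,000 × 1.097800 × 0.5275 = HKD 4,922,260.75.
Convert at spot and invest in HKD: 8,500,000 × 0.5534 × 1.018700 = HKD 4,791,862.93.
The quoted forward overvalues MXN, so borrow HKD, buy MXN at spot, deposit the MXN at 9.78%, and sell the proceeds forward at 0.5275.
The gap between the two covered legs is HKD 130,398.

HKD 130,398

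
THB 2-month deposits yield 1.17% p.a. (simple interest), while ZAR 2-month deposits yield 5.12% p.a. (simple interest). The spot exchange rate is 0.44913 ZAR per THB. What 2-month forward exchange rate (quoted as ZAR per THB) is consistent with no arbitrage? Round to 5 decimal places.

T = 2/12 years.
ZAR accumulates by 1 + 0.0512×2/12 = 1.0085333.
Growth of 1 THB over T: 1 + 0.0117×2/12 = 1.001950.
So F = 0.44913 × 1.0085333 / 1.001950 = 0.4520810 (ZAR/THB).

0.45208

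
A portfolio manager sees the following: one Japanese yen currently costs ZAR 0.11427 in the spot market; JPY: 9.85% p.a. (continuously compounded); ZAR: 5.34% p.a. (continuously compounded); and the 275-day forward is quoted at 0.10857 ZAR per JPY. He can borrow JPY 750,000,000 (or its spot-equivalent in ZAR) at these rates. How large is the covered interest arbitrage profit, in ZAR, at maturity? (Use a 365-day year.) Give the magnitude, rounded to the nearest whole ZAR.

T = 275/365 years.
Invest the JPY and cover forward: 750,000,000 × 1.0770354668 × 0.10857 = ZAR 87,700,305.47.
Convert at spot and invest in ZAR: 750,000,000 × 0.11427 × 1.041053183 = ZAR 89,220,860.42.
The quoted forward undervalues JPY, so borrow JPY, convert to ZAR at spot, deposit the ZAR at 5.34%, and buy JPY forward at 0.10857 to cover the loan.
Arbitrage profit = |87,700,305.47 − 89,220,860.42| = ZAR 1,520,555.

ZAR 1,520,555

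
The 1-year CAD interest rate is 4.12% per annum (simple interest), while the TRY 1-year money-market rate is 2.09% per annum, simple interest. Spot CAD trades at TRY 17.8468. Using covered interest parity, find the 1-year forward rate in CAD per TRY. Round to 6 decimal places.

T = 1 year.
TRY growth factor: 1 + 0.0209×1 = 1.020900.
Growth of 1 CAD over T: 1 + 0.0412×1 = 1.041200.
CIP: F = S · (grow TRY)/(grow CAD) = 17.8468 × 1.020900/1.041200 = 17.49885 TRY per CAD.
Invert for CAD per TRY: 1 / 17.49885 = 0.057147.

0.057147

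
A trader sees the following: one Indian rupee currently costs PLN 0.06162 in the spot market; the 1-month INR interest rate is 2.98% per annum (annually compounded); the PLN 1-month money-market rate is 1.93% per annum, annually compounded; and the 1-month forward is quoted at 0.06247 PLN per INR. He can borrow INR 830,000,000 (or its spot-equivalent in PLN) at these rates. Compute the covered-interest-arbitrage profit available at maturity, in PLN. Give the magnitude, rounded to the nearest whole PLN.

PLN 750,996

T = 1/12 years.
Keep in INR, deliver into the forward: 830,000,000·1.0024500472·0.06247 = PLN 51,977,135.19.
Swap to PLN now, deposit: 830,000,000·0.06162·1.0015942793 = PLN 51,226,138.78.
The quoted forward overvalues INR, so borrow PLN, buy INR at spot, deposit the INR at 2.98%, and sell the proceeds forward at 0.06247.
Profit = 51,977,135.19 − 51,226,138.78 = PLN 750,996.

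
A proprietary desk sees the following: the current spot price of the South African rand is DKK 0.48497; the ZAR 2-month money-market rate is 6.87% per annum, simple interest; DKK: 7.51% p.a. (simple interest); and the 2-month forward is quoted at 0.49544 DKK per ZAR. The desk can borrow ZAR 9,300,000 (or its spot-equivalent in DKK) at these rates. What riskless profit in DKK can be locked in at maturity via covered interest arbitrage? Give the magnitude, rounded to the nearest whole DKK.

T = 2/12 years.
Invest the ZAR and cover forward: 9,300,000 × 1.011450 × 0.49544 = DKK 4,660,348.93.
Convert at spot and invest in DKK: 9,300,000 × 0.48497 × 1.012516667 = DKK 4,566,673.93.
The quoted forward overvalues ZAR, so borrow DKK, buy ZAR at spot, deposit the ZAR at 6.87%, and sell the proceeds forward at 0.49544.
Profit = 4,660,348.93 − 4,566,673.93 = DKK 93,675.

DKK 93,675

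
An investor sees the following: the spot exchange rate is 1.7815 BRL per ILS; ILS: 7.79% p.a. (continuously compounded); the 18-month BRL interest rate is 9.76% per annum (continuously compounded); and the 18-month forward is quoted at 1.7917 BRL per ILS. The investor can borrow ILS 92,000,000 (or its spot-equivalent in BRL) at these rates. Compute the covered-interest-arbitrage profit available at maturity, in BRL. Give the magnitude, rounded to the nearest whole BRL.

T = 18/12 years.
Keep in ILS, deliver into the forward: 92,000,000·1.12395082442·1.7917 = BRL 185,268,007.67.
Swap to BRL now, deposit: 92,000,000·1.7815·1.15765915911 = BRL 189,738,020.86.
The quoted forward undervalues ILS, so borrow ILS, convert to BRL at spot, deposit the BRL at 9.76%, and buy ILS forward at 1.7917 to cover the loan.
Profit = 189,738,020.86 − 185,268,007.67 = BRL 4,470,013.

BRL 4,470,013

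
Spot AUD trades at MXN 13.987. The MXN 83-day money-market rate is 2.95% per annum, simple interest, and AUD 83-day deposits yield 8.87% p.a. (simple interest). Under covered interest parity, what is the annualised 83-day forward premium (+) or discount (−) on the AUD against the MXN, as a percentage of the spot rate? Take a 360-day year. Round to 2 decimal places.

-5.80%

T = 83/360 years.
F = S · g_MXN/g_AUD = 13.987 × 1.0068014/1.0204503 = 13.799919.
(F − S)/S ÷ T = (13.799919 − 13.987)/13.987/(83/360) = -0.058014 → -5.80%.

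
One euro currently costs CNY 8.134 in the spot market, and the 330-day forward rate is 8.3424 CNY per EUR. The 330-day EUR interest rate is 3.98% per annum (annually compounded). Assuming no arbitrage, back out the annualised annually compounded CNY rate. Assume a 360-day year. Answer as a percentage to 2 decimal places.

T = 330/360 years.
CIP gives F = S · g_CNY/g_EUR, so g_CNY/g_EUR = 8.3424/8.134 = 1.0256209.
EUR growth factor: (1 + 0.0398)^(330/360) = 1.0364237.
Hence g_CNY = 1.0629778.
Annualise: 1.0629778^(360/330) − 1 = 0.068896 = 6.89%.

6.89%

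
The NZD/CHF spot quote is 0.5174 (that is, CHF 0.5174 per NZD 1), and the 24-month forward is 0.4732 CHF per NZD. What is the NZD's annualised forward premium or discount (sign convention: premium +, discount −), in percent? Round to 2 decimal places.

-4.27%

T = 2 years.
(F − S)/S = (0.4732 − 0.5174)/0.5174 = -0.0854271.
Per annum: -0.0854271 / 2 = -0.042714 = -4.27%.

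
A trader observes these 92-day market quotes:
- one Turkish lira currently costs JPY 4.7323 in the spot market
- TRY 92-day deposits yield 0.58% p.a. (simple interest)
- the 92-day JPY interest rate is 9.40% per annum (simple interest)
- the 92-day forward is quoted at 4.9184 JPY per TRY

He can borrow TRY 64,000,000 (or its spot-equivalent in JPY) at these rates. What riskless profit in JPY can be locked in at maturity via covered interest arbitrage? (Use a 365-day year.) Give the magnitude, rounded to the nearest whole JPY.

T = 92/365 years.
Route A — deposit TRY, sell forward: 64,000,000 × 1.00146191781 × 4.9184 = JPY 315,237,778.98.
Route B — convert at spot, deposit JPY: 64,000,000 × 4.7323 × 1.02369315068 = JPY 310,043,078.21.
The quoted forward overvalues TRY, so borrow JPY, buy TRY at spot, deposit the TRY at 0.58%, and sell the proceeds forward at 4.9184.
Profit = 315,237,778.98 − 310,043,078.21 = JPY 5,194,701.

JPY 5,194,701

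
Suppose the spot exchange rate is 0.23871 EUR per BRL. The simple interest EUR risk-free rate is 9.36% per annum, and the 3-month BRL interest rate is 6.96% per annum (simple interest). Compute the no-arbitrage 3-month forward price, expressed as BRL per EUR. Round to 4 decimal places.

T = 3/12 years.
EUR accumulates by 1 + 0.0936×3/12 = 1.023400.
BRL growth factor: 1 + 0.0696×3/12 = 1.017400.
CIP: F = S · (grow EUR)/(grow BRL) = 0.23871 × 1.023400/1.017400 = 0.2401178 EUR per BRL.
Quoted the other way: 1/0.2401178 = 4.1646 BRL per EUR.

4.1646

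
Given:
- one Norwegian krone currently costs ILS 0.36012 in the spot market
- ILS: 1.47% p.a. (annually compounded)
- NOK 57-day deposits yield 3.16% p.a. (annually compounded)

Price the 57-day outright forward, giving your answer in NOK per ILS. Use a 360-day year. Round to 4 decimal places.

2.7841

T = 57/360 years.
Growth of 1 ILS over T: (1 + 0.0147)^(57/360) = 1.0023132.
NOK accumulates by (1 + 0.0316)^(57/360) = 1.0049381.
CIP: F = S · (grow ILS)/(grow NOK) = 0.36012 × 1.0023132/1.0049381 = 0.3591794 ILS per NOK.
Invert for NOK per ILS: 1 / 0.3591794 = 2.7841.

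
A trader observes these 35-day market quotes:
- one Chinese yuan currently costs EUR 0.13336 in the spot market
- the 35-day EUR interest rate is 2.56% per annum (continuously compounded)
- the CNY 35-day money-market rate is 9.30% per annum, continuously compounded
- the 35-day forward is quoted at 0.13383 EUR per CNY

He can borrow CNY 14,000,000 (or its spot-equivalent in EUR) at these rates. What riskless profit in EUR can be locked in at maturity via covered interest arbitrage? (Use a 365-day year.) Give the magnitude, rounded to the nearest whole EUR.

EUR 18,774

T = 35/365 years.
Invest the CNY and cover forward: 14,000,000 × 1.00895769 × 0.13383 = EUR 1,890,403.31.
Convert at spot and invest in EUR: 14,000,000 × 0.13336 × 1.00245781 = EUR 1,871,628.83.
The quoted forward overvalues CNY, so borrow EUR, buy CNY at spot, deposit the CNY at 9.30%, and sell the proceeds forward at 0.13383.
Arbitrage profit = |1,890,403.31 − 1,871,628.83| = EUR 18,774.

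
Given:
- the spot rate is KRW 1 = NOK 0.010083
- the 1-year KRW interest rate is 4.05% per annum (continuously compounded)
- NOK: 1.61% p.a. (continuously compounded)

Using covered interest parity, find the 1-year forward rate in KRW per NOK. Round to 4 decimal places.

T = 1 year.
NOK accumulates by e^(0.0161×1) = 1.016230303.
KRW growth factor: e^(0.0405×1) = 1.04133131.
Forward (NOK per KRW) = 0.010083 × 1.016230303 / 1.04133131 = 0.00983995204.
Quoted the other way: 1/0.00983995204 = 101.6265 KRW per NOK.

101.6265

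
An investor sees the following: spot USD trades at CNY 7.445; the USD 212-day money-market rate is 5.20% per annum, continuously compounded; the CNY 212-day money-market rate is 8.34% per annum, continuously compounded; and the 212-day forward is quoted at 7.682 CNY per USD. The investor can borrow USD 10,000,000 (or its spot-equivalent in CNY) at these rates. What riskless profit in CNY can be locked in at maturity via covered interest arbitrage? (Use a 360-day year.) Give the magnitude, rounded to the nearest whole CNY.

CNY 1,011,020

T = 212/360 years.
Route A — deposit USD, sell forward: 10,000,000 × 1.0310959052 × 7.682 = CNY 79,208,787.44.
Route B — convert at spot, deposit CNY: 10,000,000 × 7.445 × 1.0503393825 = CNY 78,197,767.03.
The quoted forward overvalues USD, so borrow CNY, buy USD at spot, deposit the USD at 5.20%, and sell the proceeds forward at 7.682.
Profit = 79,208,787.44 − 78,197,767.03 = CNY 1,011,020.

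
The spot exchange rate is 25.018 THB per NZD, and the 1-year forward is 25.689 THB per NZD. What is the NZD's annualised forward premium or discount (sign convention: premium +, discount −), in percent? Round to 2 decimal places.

+2.68%

T = 1 year.
Period premium: (25.689 − 25.018)/25.018 = 0.0268207.
×(1/T) gives 2.68% p.a.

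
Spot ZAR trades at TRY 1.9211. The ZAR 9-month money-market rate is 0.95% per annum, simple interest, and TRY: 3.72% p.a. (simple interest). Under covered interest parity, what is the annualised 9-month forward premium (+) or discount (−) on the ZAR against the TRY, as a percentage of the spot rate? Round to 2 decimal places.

+2.75%

T = 9/12 years.
No-arbitrage forward: 1.9211 × 1.027900 / 1.007125 = 1.9607285 TRY/ZAR.
(F − S)/S ÷ T = (1.9607285 − 1.9211)/1.9211/(9/12) = 0.027504 → 2.75%.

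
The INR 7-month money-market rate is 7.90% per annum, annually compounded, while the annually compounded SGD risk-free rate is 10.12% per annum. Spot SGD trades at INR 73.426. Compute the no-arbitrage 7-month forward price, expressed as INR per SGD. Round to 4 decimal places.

72.5589

T = 7/12 years.
Growth of 1 INR over T: (1 + 0.0790)^(7/12) = 1.04535189.
Growth of 1 SGD over T: (1 + 0.1012)^(7/12) = 1.05784479.
CIP: F = S · (grow INR)/(grow SGD) = 73.426 × 1.04535189/1.05784479 = 72.558856 INR per SGD.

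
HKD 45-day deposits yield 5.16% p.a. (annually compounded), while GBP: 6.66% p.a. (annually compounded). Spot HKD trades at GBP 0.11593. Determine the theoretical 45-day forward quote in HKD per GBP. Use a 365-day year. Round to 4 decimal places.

T = 45/365 years.
GBP growth factor: (1 + 0.0666)^(45/365) = 1.0079808.
Growth of 1 HKD over T: (1 + 0.0516)^(45/365) = 1.0062222.
So F = 0.11593 × 1.0079808 / 1.0062222 = 0.1161326 (GBP/HKD).
Invert for HKD per GBP: 1 / 0.1161326 = 8.6108.

8.6108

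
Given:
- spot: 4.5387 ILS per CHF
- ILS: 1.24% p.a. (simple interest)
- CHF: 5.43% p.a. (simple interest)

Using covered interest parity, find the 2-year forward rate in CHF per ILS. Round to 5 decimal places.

T = 2 years.
Growth of 1 ILS over T: 1 + 0.0124×2 = 1.024800.
CHF growth factor: 1 + 0.0543×2 = 1.108600.
CIP: F = S · (grow ILS)/(grow CHF) = 4.5387 × 1.024800/1.108600 = 4.195616 ILS per CHF.
Invert for CHF per ILS: 1 / 4.195616 = 0.23834.

0.23834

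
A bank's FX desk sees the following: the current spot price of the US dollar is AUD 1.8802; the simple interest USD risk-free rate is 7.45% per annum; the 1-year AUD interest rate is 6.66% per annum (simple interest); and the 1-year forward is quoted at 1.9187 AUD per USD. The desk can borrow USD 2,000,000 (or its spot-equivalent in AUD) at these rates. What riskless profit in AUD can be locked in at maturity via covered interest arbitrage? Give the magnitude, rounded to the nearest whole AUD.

AUD 112,444

T = 1 year.
Invest the USD and cover forward: 2,000,000 × 1.074500 × 1.9187 = AUD 4,123,286.30.
Convert at spot and invest in AUD: 2,000,000 × 1.8802 × 1.066600 = AUD 4,010,842.64.
The quoted forward overvalues USD, so borrow AUD, buy USD at spot, deposit the USD at 7.45%, and sell the proceeds forward at 1.9187.
Arbitrage profit = |4,123,286.30 − 4,010,842.64| = AUD 112,444.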